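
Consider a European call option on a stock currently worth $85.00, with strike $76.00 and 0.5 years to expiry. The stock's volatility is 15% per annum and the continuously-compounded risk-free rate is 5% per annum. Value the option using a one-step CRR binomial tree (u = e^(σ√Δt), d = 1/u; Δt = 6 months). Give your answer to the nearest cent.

CRR parameters: u = e^(σ√Δt) = e^(0.15·√0.5) = 1.1119, d = 1/u = 0.8994
Per-period rate: rΔt = 0.05·0.5 = 0.025, so R = e^0.025 = 1.0253
Risk-neutral probability p = (e^0.025 − 0.8994)/(1.1119 − 0.8994) = 0.1259/0.2125 = 0.5926
Terminal stock prices: S_u = 94.51, S_d = 76.45
Terminal payoffs (S − K): max(18.51, 0) = 18.51, max(0.446, 0) = 0.446
Node 0 (S = 85): V_0 = e^(−0.025)·[0.5926·18.5111 + 0.4074·0.4460] = 10.8764

$10.88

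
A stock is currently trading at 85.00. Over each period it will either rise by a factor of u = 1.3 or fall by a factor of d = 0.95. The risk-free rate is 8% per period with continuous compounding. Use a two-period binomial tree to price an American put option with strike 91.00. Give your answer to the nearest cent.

Risk-neutral probability p = (e^0.08 − 0.95)/(1.3 − 0.95) = 0.1333/0.3500 = 0.3808
Terminal stock prices: S_uu = 143.7, S_ud = 105, S_dd = 76.71
Terminal payoffs (K − S): max(-52.65, 0) = 0, max(-13.97, 0) = 0, max(14.29, 0) = 14.29
Node u (S = 110.5): continuation = e^(−0.08)·[0.3808·0.0000 + 0.6192·0.0000] = 0.0000; exercise value = 0.0000 ≤ continuation, so V_u = 0.0000
Node d (S = 80.75): continuation = e^(−0.08)·[0.3808·0.0000 + 0.6192·14.2875] = 8.1664; exercise value = 10.2500 > continuation, so V_d = 10.2500 (exercise)
Node 0 (S = 85): continuation = e^(−0.08)·[0.3808·0.0000 + 0.6192·10.2500] = 5.8586; exercise value = 6.0000 > continuation, so V_0 = 6.0000 (exercise)

6.00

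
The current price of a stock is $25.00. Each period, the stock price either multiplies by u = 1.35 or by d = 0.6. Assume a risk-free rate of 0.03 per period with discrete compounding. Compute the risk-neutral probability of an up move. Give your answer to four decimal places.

Risk-neutral probability p = (1 + 0.03 − 0.6)/(1.35 − 0.6) = 0.4300/0.7500 = 0.5733

p = 0.5733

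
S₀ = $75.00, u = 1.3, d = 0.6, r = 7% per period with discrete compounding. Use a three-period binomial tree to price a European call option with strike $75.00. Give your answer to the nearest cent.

$22.56

Risk-neutral probability p = (1 + 0.07 − 0.6)/(1.3 − 0.6) = 0.4700/0.7000 = 0.6714
Terminal stock prices: S_uuu = 164.8, S_uud = 76.05, S_udd = 35.1, S_ddd = 16.2
Terminal payoffs (S − K): max(89.78, 0) = 89.78, max(1.05, 0) = 1.05, max(-39.9, 0) = 0, max(-58.8, 0) = 0
Node uu (S = 126.8): V_uu = 1/1.07·[0.6714·89.7750 + 0.3286·1.0500] = 56.6565
Node ud (S = 58.5): V_ud = 1/1.07·[0.6714·1.0500 + 0.3286·0.0000] = 0.6589
Node dd (S = 27): V_dd = 1/1.07·[0.6714·0.0000 + 0.3286·0.0000] = 0.0000
Node u (S = 97.5): V_u = 1/1.07·[0.6714·56.6565 + 0.3286·0.6589] = 35.7545
Node d (S = 45): V_d = 1/1.07·[0.6714·0.6589 + 0.3286·0.0000] = 0.4134
Node 0 (S = 75): V_0 = 1/1.07·[0.6714·35.7545 + 0.3286·0.4134] = 22.5630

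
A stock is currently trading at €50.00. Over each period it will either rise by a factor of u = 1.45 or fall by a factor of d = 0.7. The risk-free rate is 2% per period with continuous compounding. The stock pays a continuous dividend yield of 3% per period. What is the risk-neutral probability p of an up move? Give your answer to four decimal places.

p = 0.3867

Per-period risk-free factor R = e^0.02 = 1.0202; dividend-adjusted growth = e^(0.02−0.03) = 0.9900.
Risk-neutral probability p = (0.9900 − 0.7)/(1.45 − 0.7) = 0.2900/0.7500 = 0.3867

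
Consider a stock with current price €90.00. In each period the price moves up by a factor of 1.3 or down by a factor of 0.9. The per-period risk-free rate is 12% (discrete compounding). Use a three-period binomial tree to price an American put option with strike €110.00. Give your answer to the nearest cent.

Risk-neutral probability p = (1 + 0.12 − 0.9)/(1.3 − 0.9) = 0.2200/0.4000 = 0.5500
Terminal stock prices: S_uuu = 197.7, S_uud = 136.9, S_udd = 94.77, S_ddd = 65.61
Terminal payoffs (K − S): max(-87.73, 0) = 0, max(-26.89, 0) = 0, max(15.23, 0) = 15.23, max(44.39, 0) = 44.39
Node uu (S = 152.1): continuation = 1/1.12·[0.5500·0.0000 + 0.4500·0.0000] = 0.0000; exercise value = 0.0000 ≤ continuation, so V_uu = 0.0000
Node ud (S = 105.3): continuation = 1/1.12·[0.5500·0.0000 + 0.4500·15.2300] = 6.1192; exercise value = 4.7000 ≤ continuation, so V_ud = 6.1192
Node dd (S = 72.9): continuation = 1/1.12·[0.5500·15.2300 + 0.4500·44.3900] = 25.3143; exercise value = 37.1000 > continuation, so V_dd = 37.1000 (exercise)
Node u (S = 117): continuation = 1/1.12·[0.5500·0.0000 + 0.4500·6.1192] = 2.4586; exercise value = 0.0000 ≤ continuation, so V_u = 2.4586
Node d (S = 81): continuation = 1/1.12·[0.5500·6.1192 + 0.4500·37.1000] = 17.9112; exercise value = 29.0000 > continuation, so V_d = 29.0000 (exercise)
Node 0 (S = 90): continuation = 1/1.12·[0.5500·2.4586 + 0.4500·29.0000] = 12.8591; exercise value = 20.0000 > continuation, so V_0 = 20.0000 (exercise)

€20.00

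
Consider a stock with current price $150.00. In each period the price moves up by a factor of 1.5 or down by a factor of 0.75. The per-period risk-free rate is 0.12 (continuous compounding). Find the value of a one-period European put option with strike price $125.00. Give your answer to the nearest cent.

$5.51

Risk-neutral probability p = (e^0.12 − 0.75)/(1.5 − 0.75) = 0.3775/0.7500 = 0.5033
Terminal stock prices: S_u = 225, S_d = 112.5
Terminal payoffs (K − S): max(-100, 0) = 0, max(12.5, 0) = 12.5
Node 0 (S = 150): V_0 = e^(−0.12)·[0.5033·0.0000 + 0.4967·12.5000] = 5.5063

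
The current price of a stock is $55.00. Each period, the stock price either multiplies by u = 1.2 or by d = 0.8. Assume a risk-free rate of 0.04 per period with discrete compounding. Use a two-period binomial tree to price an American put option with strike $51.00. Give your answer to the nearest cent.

Risk-neutral probability p = (1 + 0.04 − 0.8)/(1.2 − 0.8) = 0.2400/0.4000 = 0.6000
Terminal stock prices: S_uu = 79.2, S_ud = 52.8, S_dd = 35.2
Terminal payoffs (K − S): max(-28.2, 0) = 0, max(-1.8, 0) = 0, max(15.8, 0) = 15.8
Node u (S = 66): continuation = 1/1.04·[0.6000·0.0000 + 0.4000·0.0000] = 0.0000; exercise value = 0.0000 ≤ continuation, so V_u = 0.0000
Node d (S = 44): continuation = 1/1.04·[0.6000·0.0000 + 0.4000·15.8000] = 6.0769; exercise value = 7.0000 > continuation, so V_d = 7.0000 (exercise)
Node 0 (S = 55): continuation = 1/1.04·[0.6000·0.0000 + 0.4000·7.0000] = 2.6923; exercise value = 0.0000 ≤ continuation, so V_0 = 2.6923

$2.69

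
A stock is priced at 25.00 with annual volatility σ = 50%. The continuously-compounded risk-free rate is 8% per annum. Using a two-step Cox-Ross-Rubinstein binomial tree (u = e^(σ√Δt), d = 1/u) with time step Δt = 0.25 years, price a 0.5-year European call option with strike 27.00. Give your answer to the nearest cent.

CRR parameters: u = e^(σ√Δt) = e^(0.5·√0.25) = 1.2840, d = 1/u = 0.7788
Per-period rate: rΔt = 0.08·0.25 = 0.02, so R = e^0.02 = 1.0202
Risk-neutral probability p = (e^0.02 − 0.7788)/(1.2840 − 0.7788) = 0.2414/0.5052 = 0.4778
Terminal stock prices: S_uu = 41.22, S_ud = 25, S_dd = 15.16
Terminal payoffs (S − K): max(14.22, 0) = 14.22, max(-2, 0) = 0, max(-11.84, 0) = 0
Node u (S = 32.1): V_u = e^(−0.02)·[0.4778·14.2180 + 0.5222·0.0000] = 6.6590
Node d (S = 19.47): V_d = e^(−0.02)·[0.4778·0.0000 + 0.5222·0.0000] = 0.0000
Node 0 (S = 25): V_0 = e^(−0.02)·[0.4778·6.6590 + 0.5222·0.0000] = 3.1187

3.12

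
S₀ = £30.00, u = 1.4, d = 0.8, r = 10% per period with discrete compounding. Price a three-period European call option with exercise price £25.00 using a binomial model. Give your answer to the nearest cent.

£12.12

Risk-neutral probability p = (1 + 0.1 − 0.8)/(1.4 − 0.8) = 0.3000/0.6000 = 0.5000
Terminal stock prices: S_uuu = 82.32, S_uud = 47.04, S_udd = 26.88, S_ddd = 15.36
Terminal payoffs (S − K): max(57.32, 0) = 57.32, max(22.04, 0) = 22.04, max(1.88, 0) = 1.88, max(-9.64, 0) = 0
Node uu (S = 58.8): V_uu = 1/1.1·[0.5000·57.3200 + 0.5000·22.0400] = 36.0727
Node ud (S = 33.6): V_ud = 1/1.1·[0.5000·22.0400 + 0.5000·1.8800] = 10.8727
Node dd (S = 19.2): V_dd = 1/1.1·[0.5000·1.8800 + 0.5000·0.0000] = 0.8545
Node u (S = 42): V_u = 1/1.1·[0.5000·36.0727 + 0.5000·10.8727] = 21.3388
Node d (S = 24): V_d = 1/1.1·[0.5000·10.8727 + 0.5000·0.8545] = 5.3306
Node 0 (S = 30): V_0 = 1/1.1·[0.5000·21.3388 + 0.5000·5.3306] = 12.1225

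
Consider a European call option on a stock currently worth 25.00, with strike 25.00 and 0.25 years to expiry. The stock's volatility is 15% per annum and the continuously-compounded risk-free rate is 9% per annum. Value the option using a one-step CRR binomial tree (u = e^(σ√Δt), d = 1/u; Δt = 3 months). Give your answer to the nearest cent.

CRR parameters: u = e^(σ√Δt) = e^(0.15·√0.25) = 1.0779, d = 1/u = 0.9277
Per-period rate: rΔt = 0.09·0.25 = 0.0225, so R = e^0.0225 = 1.0228
Risk-neutral probability p = (e^0.0225 − 0.9277)/(1.0779 − 0.9277) = 0.0950/0.1501 = 0.6328
Terminal stock prices: S_u = 26.95, S_d = 23.19
Terminal payoffs (S − K): max(1.947, 0) = 1.947, max(-1.806, 0) = 0
Node 0 (S = 25): V_0 = e^(−0.0225)·[0.6328·1.9471 + 0.3672·0.0000] = 1.2047

1.20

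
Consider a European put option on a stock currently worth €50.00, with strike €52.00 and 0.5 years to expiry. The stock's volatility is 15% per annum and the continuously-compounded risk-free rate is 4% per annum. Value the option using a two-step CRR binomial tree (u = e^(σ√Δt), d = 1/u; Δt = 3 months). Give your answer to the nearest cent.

CRR parameters: u = e^(σ√Δt) = e^(0.15·√0.25) = 1.0779, d = 1/u = 0.9277
Per-period rate: rΔt = 0.04·0.25 = 0.01, so R = e^0.01 = 1.0101
Risk-neutral probability p = (e^0.01 − 0.9277)/(1.0779 − 0.9277) = 0.0823/0.1501 = 0.5482
Terminal stock prices: S_uu = 58.09, S_ud = 50, S_dd = 43.04
Terminal payoffs (K − S): max(-6.092, 0) = 0, max(2, 0) = 2, max(8.965, 0) = 8.965
Node u (S = 53.89): V_u = e^(−0.01)·[0.5482·0.0000 + 0.4518·2.0000] = 0.8946
Node d (S = 46.39): V_d = e^(−0.01)·[0.5482·2.0000 + 0.4518·8.9646] = 5.0954
Node 0 (S = 50): V_0 = e^(−0.01)·[0.5482·0.8946 + 0.4518·5.0954] = 2.7648

€2.76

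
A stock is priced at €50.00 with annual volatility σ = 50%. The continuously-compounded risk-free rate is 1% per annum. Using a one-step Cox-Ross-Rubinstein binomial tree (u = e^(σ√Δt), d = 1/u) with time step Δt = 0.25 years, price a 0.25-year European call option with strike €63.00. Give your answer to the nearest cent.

€0.53

CRR parameters: u = e^(σ√Δt) = e^(0.5·√0.25) = 1.2840, d = 1/u = 0.7788
Per-period rate: rΔt = 0.01·0.25 = 0.0025, so R = e^0.0025 = 1.0025
Risk-neutral probability p = (e^0.0025 − 0.7788)/(1.2840 − 0.7788) = 0.2237/0.5052 = 0.4428
Terminal stock prices: S_u = 64.2, S_d = 38.94
Terminal payoffs (S − K): max(1.201, 0) = 1.201, max(-24.06, 0) = 0
Node 0 (S = 50): V_0 = e^(−0.0025)·[0.4428·1.2013 + 0.5572·0.0000] = 0.5306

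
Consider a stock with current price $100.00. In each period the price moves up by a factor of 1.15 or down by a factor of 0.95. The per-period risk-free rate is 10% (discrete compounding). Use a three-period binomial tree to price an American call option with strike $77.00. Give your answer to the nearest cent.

$42.15

Risk-neutral probability p = (1 + 0.1 − 0.95)/(1.15 − 0.95) = 0.1500/0.2000 = 0.7500
Terminal stock prices: S_uuu = 152.1, S_uud = 125.6, S_udd = 103.8, S_ddd = 85.74
Terminal payoffs (S − K): max(75.09, 0) = 75.09, max(48.64, 0) = 48.64, max(26.79, 0) = 26.79, max(8.737, 0) = 8.737
Node uu (S = 132.2): continuation = 1/1.1·[0.7500·75.0875 + 0.2500·48.6375] = 62.2500; exercise value = 55.2500 ≤ continuation, so V_uu = 62.2500
Node ud (S = 109.2): continuation = 1/1.1·[0.7500·48.6375 + 0.2500·26.7875] = 39.2500; exercise value = 32.2500 ≤ continuation, so V_ud = 39.2500
Node dd (S = 90.25): continuation = 1/1.1·[0.7500·26.7875 + 0.2500·8.7375] = 20.2500; exercise value = 13.2500 ≤ continuation, so V_dd = 20.2500
Node u (S = 115): continuation = 1/1.1·[0.7500·62.2500 + 0.2500·39.2500] = 51.3636; exercise value = 38.0000 ≤ continuation, so V_u = 51.3636
Node d (S = 95): continuation = 1/1.1·[0.7500·39.2500 + 0.2500·20.2500] = 31.3636; exercise value = 18.0000 ≤ continuation, so V_d = 31.3636
Node 0 (S = 100): continuation = 1/1.1·[0.7500·51.3636 + 0.2500·31.3636] = 42.1488; exercise value = 23.0000 ≤ continuation, so V_0 = 42.1488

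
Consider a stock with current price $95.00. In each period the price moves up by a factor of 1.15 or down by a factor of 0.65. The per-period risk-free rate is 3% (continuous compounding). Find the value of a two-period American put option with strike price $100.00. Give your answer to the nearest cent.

Risk-neutral probability p = (e^0.03 − 0.65)/(1.15 − 0.65) = 0.3805/0.5000 = 0.7609
Terminal stock prices: S_uu = 125.6, S_ud = 71.01, S_dd = 40.14
Terminal payoffs (K − S): max(-25.64, 0) = 0, max(28.99, 0) = 28.99, max(59.86, 0) = 59.86
Node u (S = 109.2): continuation = e^(−0.03)·[0.7609·0.0000 + 0.2391·28.9875] = 6.7258; exercise value = 0.0000 ≤ continuation, so V_u = 6.7258
Node d (S = 61.75): continuation = e^(−0.03)·[0.7609·28.9875 + 0.2391·59.8625] = 35.2946; exercise value = 38.2500 > continuation, so V_d = 38.2500 (exercise)
Node 0 (S = 95): continuation = e^(−0.03)·[0.7609·6.7258 + 0.2391·38.2500] = 13.8414; exercise value = 5.0000 ≤ continuation, so V_0 = 13.8414

$13.84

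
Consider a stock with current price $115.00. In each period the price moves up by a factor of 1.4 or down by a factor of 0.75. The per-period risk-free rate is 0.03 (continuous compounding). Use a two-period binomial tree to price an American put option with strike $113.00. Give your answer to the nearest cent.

$14.76

Risk-neutral probability p = (e^0.03 − 0.75)/(1.4 − 0.75) = 0.2805/0.6500 = 0.4315
Terminal stock prices: S_uu = 225.4, S_ud = 120.8, S_dd = 64.69
Terminal payoffs (K − S): max(-112.4, 0) = 0, max(-7.75, 0) = 0, max(48.31, 0) = 48.31
Node u (S = 161): continuation = e^(−0.03)·[0.4315·0.0000 + 0.5685·0.0000] = 0.0000; exercise value = 0.0000 ≤ continuation, so V_u = 0.0000
Node d (S = 86.25): continuation = e^(−0.03)·[0.4315·0.0000 + 0.5685·48.3125] = 26.6554; exercise value = 26.7500 > continuation, so V_d = 26.7500 (exercise)
Node 0 (S = 115): continuation = e^(−0.03)·[0.4315·0.0000 + 0.5685·26.7500] = 14.7587; exercise value = 0.0000 ≤ continuation, so V_0 = 14.7587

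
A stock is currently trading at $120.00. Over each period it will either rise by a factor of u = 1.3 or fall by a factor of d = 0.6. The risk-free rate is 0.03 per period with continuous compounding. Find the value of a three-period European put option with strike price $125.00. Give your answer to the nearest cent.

$23.71

Risk-neutral probability p = (e^0.03 − 0.6)/(1.3 − 0.6) = 0.4305/0.7000 = 0.6149
Terminal stock prices: S_uuu = 263.6, S_uud = 121.7, S_udd = 56.16, S_ddd = 25.92
Terminal payoffs (K − S): max(-138.6, 0) = 0, max(3.32, 0) = 3.32, max(68.84, 0) = 68.84, max(99.08, 0) = 99.08
Node uu (S = 202.8): V_uu = e^(−0.03)·[0.6149·0.0000 + 0.3851·3.3200] = 1.2406
Node ud (S = 93.6): V_ud = e^(−0.03)·[0.6149·3.3200 + 0.3851·68.8400] = 27.7057
Node dd (S = 43.2): V_dd = e^(−0.03)·[0.6149·68.8400 + 0.3851·99.0800] = 78.1057
Node u (S = 156): V_u = e^(−0.03)·[0.6149·1.2406 + 0.3851·27.7057] = 11.0936
Node d (S = 72): V_d = e^(−0.03)·[0.6149·27.7057 + 0.3851·78.1057] = 45.7206
Node 0 (S = 120): V_0 = e^(−0.03)·[0.6149·11.0936 + 0.3851·45.7206] = 23.7053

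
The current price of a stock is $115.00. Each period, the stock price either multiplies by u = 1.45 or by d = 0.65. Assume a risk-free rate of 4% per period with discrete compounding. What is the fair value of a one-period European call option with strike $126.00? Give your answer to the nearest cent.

$19.10

Risk-neutral probability p = (1 + 0.04 − 0.65)/(1.45 − 0.65) = 0.3900/0.8000 = 0.4875
Terminal stock prices: S_u = 166.8, S_d = 74.75
Terminal payoffs (S − K): max(40.75, 0) = 40.75, max(-51.25, 0) = 0
Node 0 (S = 115): V_0 = 1/1.04·[0.4875·40.7500 + 0.5125·0.0000] = 19.1016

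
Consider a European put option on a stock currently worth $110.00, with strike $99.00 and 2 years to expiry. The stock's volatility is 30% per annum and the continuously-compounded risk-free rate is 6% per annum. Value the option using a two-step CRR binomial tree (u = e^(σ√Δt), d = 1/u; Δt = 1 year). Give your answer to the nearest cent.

CRR parameters: u = e^(σ√Δt) = e^(0.3·√1) = 1.3499, d = 1/u = 0.7408
Per-period rate: rΔt = 0.06·1 = 0.06, so R = e^0.06 = 1.0618
Risk-neutral probability p = (e^0.06 − 0.7408)/(1.3499 − 0.7408) = 0.3210/0.6090 = 0.5271
Terminal stock prices: S_uu = 200.4, S_ud = 110, S_dd = 60.37
Terminal payoffs (K − S): max(-101.4, 0) = 0, max(-11, 0) = 0, max(38.63, 0) = 38.63
Node u (S = 148.5): V_u = e^(−0.06)·[0.5271·0.0000 + 0.4729·0.0000] = 0.0000
Node d (S = 81.49): V_d = e^(−0.06)·[0.5271·0.0000 + 0.4729·38.6307] = 17.2050
Node 0 (S = 110): V_0 = e^(−0.06)·[0.5271·0.0000 + 0.4729·17.2050] = 7.6626

$7.66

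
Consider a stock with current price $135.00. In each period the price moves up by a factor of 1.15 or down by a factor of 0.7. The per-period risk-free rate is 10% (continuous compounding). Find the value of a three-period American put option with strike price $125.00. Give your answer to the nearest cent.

Risk-neutral probability p = (e^0.1 − 0.7)/(1.15 − 0.7) = 0.4052/0.4500 = 0.9004
Terminal stock prices: S_uuu = 205.3, S_uud = 125, S_udd = 76.07, S_ddd = 46.3
Terminal payoffs (K − S): max(-80.32, 0) = 0, max(0.02375, 0) = 0.02375, max(48.93, 0) = 48.93, max(78.7, 0) = 78.7
Node uu (S = 178.5): continuation = e^(−0.1)·[0.9004·0.0000 + 0.0996·0.0238] = 0.0021; exercise value = 0.0000 ≤ continuation, so V_uu = 0.0021
Node ud (S = 108.7): continuation = e^(−0.1)·[0.9004·0.0238 + 0.0996·48.9275] = 4.4297; exercise value = 16.3250 > continuation, so V_ud = 16.3250 (exercise)
Node dd (S = 66.15): continuation = e^(−0.1)·[0.9004·48.9275 + 0.0996·78.6950] = 46.9547; exercise value = 58.8500 > continuation, so V_dd = 58.8500 (exercise)
Node u (S = 155.2): continuation = e^(−0.1)·[0.9004·0.0021 + 0.0996·16.3250] = 1.4733; exercise value = 0.0000 ≤ continuation, so V_u = 1.4733
Node d (S = 94.5): continuation = e^(−0.1)·[0.9004·16.3250 + 0.0996·58.8500] = 18.6047; exercise value = 30.5000 > continuation, so V_d = 30.5000 (exercise)
Node 0 (S = 135): continuation = e^(−0.1)·[0.9004·1.4733 + 0.0996·30.5000] = 3.9495; exercise value = 0.0000 ≤ continuation, so V_0 = 3.9495

$3.95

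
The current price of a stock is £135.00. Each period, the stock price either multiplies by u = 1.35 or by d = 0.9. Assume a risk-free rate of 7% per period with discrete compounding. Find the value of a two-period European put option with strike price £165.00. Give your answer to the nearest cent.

£19.22

Risk-neutral probability p = (1 + 0.07 − 0.9)/(1.35 − 0.9) = 0.1700/0.4500 = 0.3778
Terminal stock prices: S_uu = 246, S_ud = 164, S_dd = 109.4
Terminal payoffs (K − S): max(-81.04, 0) = 0, max(0.975, 0) = 0.975, max(55.65, 0) = 55.65
Node u (S = 182.2): V_u = 1/1.07·[0.3778·0.0000 + 0.6222·0.9750] = 0.5670
Node d (S = 121.5): V_d = 1/1.07·[0.3778·0.9750 + 0.6222·55.6500] = 32.7056
Node 0 (S = 135): V_0 = 1/1.07·[0.3778·0.5670 + 0.6222·32.7056] = 19.2190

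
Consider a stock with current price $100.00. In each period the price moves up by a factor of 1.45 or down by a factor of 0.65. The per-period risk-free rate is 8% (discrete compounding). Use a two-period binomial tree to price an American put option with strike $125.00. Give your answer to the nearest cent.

$32.25

Risk-neutral probability p = (1 + 0.08 − 0.65)/(1.45 − 0.65) = 0.4300/0.8000 = 0.5375
Terminal stock prices: S_uu = 210.2, S_ud = 94.25, S_dd = 42.25
Terminal payoffs (K − S): max(-85.25, 0) = 0, max(30.75, 0) = 30.75, max(82.75, 0) = 82.75
Node u (S = 145): continuation = 1/1.08·[0.5375·0.0000 + 0.4625·30.7500] = 13.1684; exercise value = 0.0000 ≤ continuation, so V_u = 13.1684
Node d (S = 65): continuation = 1/1.08·[0.5375·30.7500 + 0.4625·82.7500] = 50.7407; exercise value = 60.0000 > continuation, so V_d = 60.0000 (exercise)
Node 0 (S = 100): continuation = 1/1.08·[0.5375·13.1684 + 0.4625·60.0000] = 32.2482; exercise value = 25.0000 ≤ continuation, so V_0 = 32.2482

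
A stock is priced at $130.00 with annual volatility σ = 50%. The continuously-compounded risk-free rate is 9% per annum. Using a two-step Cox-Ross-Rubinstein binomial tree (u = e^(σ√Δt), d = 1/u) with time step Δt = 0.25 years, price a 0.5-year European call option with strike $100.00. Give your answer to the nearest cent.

$39.81

CRR parameters: u = e^(σ√Δt) = e^(0.5·√0.25) = 1.2840, d = 1/u = 0.7788
Per-period rate: rΔt = 0.09·0.25 = 0.0225, so R = e^0.0225 = 1.0228
Risk-neutral probability p = (e^0.0225 − 0.7788)/(1.2840 − 0.7788) = 0.2440/0.5052 = 0.4829
Terminal stock prices: S_uu = 214.3, S_ud = 130, S_dd = 78.85
Terminal payoffs (S − K): max(114.3, 0) = 114.3, max(30, 0) = 30, max(-21.15, 0) = 0
Node u (S = 166.9): V_u = e^(−0.0225)·[0.4829·114.3338 + 0.5171·30.0000] = 69.1482
Node d (S = 101.2): V_d = e^(−0.0225)·[0.4829·30.0000 + 0.5171·0.0000] = 14.1636
Node 0 (S = 130): V_0 = e^(−0.0225)·[0.4829·69.1482 + 0.5171·14.1636] = 39.8078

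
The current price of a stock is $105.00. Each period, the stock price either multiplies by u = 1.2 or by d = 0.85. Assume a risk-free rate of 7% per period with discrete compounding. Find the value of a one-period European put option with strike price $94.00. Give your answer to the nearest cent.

Risk-neutral probability p = (1 + 0.07 − 0.85)/(1.2 − 0.85) = 0.2200/0.3500 = 0.6286
Terminal stock prices: S_u = 126, S_d = 89.25
Terminal payoffs (K − S): max(-32, 0) = 0, max(4.75, 0) = 4.75
Node 0 (S = 105): V_0 = 1/1.07·[0.6286·0.0000 + 0.3714·4.7500] = 1.6489

$1.65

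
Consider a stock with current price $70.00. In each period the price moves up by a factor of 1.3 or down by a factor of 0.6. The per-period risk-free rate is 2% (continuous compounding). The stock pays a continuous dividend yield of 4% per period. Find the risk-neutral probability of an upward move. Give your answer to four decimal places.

Per-period risk-free factor R = e^0.02 = 1.0202; dividend-adjusted growth = e^(0.02−0.04) = 0.9802.
Risk-neutral probability p = (0.9802 − 0.6)/(1.3 − 0.6) = 0.3802/0.7000 = 0.5431

p = 0.5431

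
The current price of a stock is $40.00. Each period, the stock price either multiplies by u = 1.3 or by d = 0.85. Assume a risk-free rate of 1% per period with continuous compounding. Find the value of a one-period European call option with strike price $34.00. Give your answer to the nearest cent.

$6.34

Risk-neutral probability p = (e^0.01 − 0.85)/(1.3 − 0.85) = 0.1601/0.4500 = 0.3557
Terminal stock prices: S_u = 52, S_d = 34
Terminal payoffs (S − K): max(18, 0) = 18, max(0, 0) = 0
Node 0 (S = 40): V_0 = e^(−0.01)·[0.3557·18.0000 + 0.6443·0.0000] = 6.3383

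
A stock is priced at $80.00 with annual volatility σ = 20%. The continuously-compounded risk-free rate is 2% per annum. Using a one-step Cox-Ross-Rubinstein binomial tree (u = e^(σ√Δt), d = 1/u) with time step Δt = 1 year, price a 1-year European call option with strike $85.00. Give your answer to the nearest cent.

CRR parameters: u = e^(σ√Δt) = e^(0.2·√1) = 1.2214, d = 1/u = 0.8187
Per-period rate: rΔt = 0.02·1 = 0.02, so R = e^0.02 = 1.0202
Risk-neutral probability p = (e^0.02 − 0.8187)/(1.2214 − 0.8187) = 0.2015/0.4027 = 0.5003
Terminal stock prices: S_u = 97.71, S_d = 65.5
Terminal payoffs (S − K): max(12.71, 0) = 12.71, max(-19.5, 0) = 0
Node 0 (S = 80): V_0 = e^(−0.02)·[0.5003·12.7122 + 0.4997·0.0000] = 6.2344

$6.23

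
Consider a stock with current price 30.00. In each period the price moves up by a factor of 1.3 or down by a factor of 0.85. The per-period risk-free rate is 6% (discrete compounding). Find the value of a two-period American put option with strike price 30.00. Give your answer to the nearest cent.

2.26

Risk-neutral probability p = (1 + 0.06 − 0.85)/(1.3 − 0.85) = 0.2100/0.4500 = 0.4667
Terminal stock prices: S_uu = 50.7, S_ud = 33.15, S_dd = 21.67
Terminal payoffs (K − S): max(-20.7, 0) = 0, max(-3.15, 0) = 0, max(8.325, 0) = 8.325
Node u (S = 39): continuation = 1/1.06·[0.4667·0.0000 + 0.5333·0.0000] = 0.0000; exercise value = 0.0000 ≤ continuation, so V_u = 0.0000
Node d (S = 25.5): continuation = 1/1.06·[0.4667·0.0000 + 0.5333·8.3250] = 4.1887; exercise value = 4.5000 > continuation, so V_d = 4.5000 (exercise)
Node 0 (S = 30): continuation = 1/1.06·[0.4667·0.0000 + 0.5333·4.5000] = 2.2642; exercise value = 0.0000 ≤ continuation, so V_0 = 2.2642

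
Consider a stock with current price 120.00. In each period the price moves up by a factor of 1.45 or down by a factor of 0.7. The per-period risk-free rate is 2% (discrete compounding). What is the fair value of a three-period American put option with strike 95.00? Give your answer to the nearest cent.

14.01

Risk-neutral probability p = (1 + 0.02 − 0.7)/(1.45 − 0.7) = 0.3200/0.7500 = 0.4267
Terminal stock prices: S_uuu = 365.8, S_uud = 176.6, S_udd = 85.26, S_ddd = 41.16
Terminal payoffs (K − S): max(-270.8, 0) = 0, max(-81.61, 0) = 0, max(9.74, 0) = 9.74, max(53.84, 0) = 53.84
Node uu (S = 252.3): continuation = 1/1.02·[0.4267·0.0000 + 0.5733·0.0000] = 0.0000; exercise value = 0.0000 ≤ continuation, so V_uu = 0.0000
Node ud (S = 121.8): continuation = 1/1.02·[0.4267·0.0000 + 0.5733·9.7400] = 5.4748; exercise value = 0.0000 ≤ continuation, so V_ud = 5.4748
Node dd (S = 58.8): continuation = 1/1.02·[0.4267·9.7400 + 0.5733·53.8400] = 34.3373; exercise value = 36.2000 > continuation, so V_dd = 36.2000 (exercise)
Node u (S = 174): continuation = 1/1.02·[0.4267·0.0000 + 0.5733·5.4748] = 3.0773; exercise value = 0.0000 ≤ continuation, so V_u = 3.0773
Node d (S = 84): continuation = 1/1.02·[0.4267·5.4748 + 0.5733·36.2000] = 22.6378; exercise value = 11.0000 ≤ continuation, so V_d = 22.6378
Node 0 (S = 120): continuation = 1/1.02·[0.4267·3.0773 + 0.5733·22.6378] = 14.0118; exercise value = 0.0000 ≤ continuation, so V_0 = 14.0118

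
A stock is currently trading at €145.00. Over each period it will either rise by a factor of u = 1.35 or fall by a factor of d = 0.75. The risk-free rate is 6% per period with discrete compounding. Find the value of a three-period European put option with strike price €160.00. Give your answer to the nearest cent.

Risk-neutral probability p = (1 + 0.06 − 0.75)/(1.35 − 0.75) = 0.3100/0.6000 = 0.5167
Terminal stock prices: S_uuu = 356.8, S_uud = 198.2, S_udd = 110.1, S_ddd = 61.17
Terminal payoffs (K − S): max(-196.8, 0) = 0, max(-38.2, 0) = 0, max(49.89, 0) = 49.89, max(98.83, 0) = 98.83
Node uu (S = 264.3): V_uu = 1/1.06·[0.5167·0.0000 + 0.4833·0.0000] = 0.0000
Node ud (S = 146.8): V_ud = 1/1.06·[0.5167·0.0000 + 0.4833·49.8906] = 22.7489
Node dd (S = 81.56): V_dd = 1/1.06·[0.5167·49.8906 + 0.4833·98.8281] = 69.3809
Node u (S = 195.8): V_u = 1/1.06·[0.5167·0.0000 + 0.4833·22.7489] = 10.3729
Node d (S = 108.8): V_d = 1/1.06·[0.5167·22.7489 + 0.4833·69.3809] = 42.7242
Node 0 (S = 145): V_0 = 1/1.06·[0.5167·10.3729 + 0.4833·42.7242] = 24.5372

€24.54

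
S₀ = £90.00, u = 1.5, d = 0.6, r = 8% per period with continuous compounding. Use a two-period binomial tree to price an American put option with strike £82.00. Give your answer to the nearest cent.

£12.18

Risk-neutral probability p = (e^0.08 − 0.6)/(1.5 − 0.6) = 0.4833/0.9000 = 0.5370
Terminal stock prices: S_uu = 202.5, S_ud = 81, S_dd = 32.4
Terminal payoffs (K − S): max(-120.5, 0) = 0, max(1, 0) = 1, max(49.6, 0) = 49.6
Node u (S = 135): continuation = e^(−0.08)·[0.5370·0.0000 + 0.4630·1.0000] = 0.4274; exercise value = 0.0000 ≤ continuation, so V_u = 0.4274
Node d (S = 54): continuation = e^(−0.08)·[0.5370·1.0000 + 0.4630·49.6000] = 21.6955; exercise value = 28.0000 > continuation, so V_d = 28.0000 (exercise)
Node 0 (S = 90): continuation = e^(−0.08)·[0.5370·0.4274 + 0.4630·28.0000] = 12.1795; exercise value = 0.0000 ≤ continuation, so V_0 = 12.1795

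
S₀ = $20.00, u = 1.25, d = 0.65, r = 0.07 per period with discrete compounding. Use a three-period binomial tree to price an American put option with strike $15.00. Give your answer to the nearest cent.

$0.97

Risk-neutral probability p = (1 + 0.07 − 0.65)/(1.25 − 0.65) = 0.4200/0.6000 = 0.7000
Terminal stock prices: S_uuu = 39.06, S_uud = 20.31, S_udd = 10.56, S_ddd = 5.492
Terminal payoffs (K − S): max(-24.06, 0) = 0, max(-5.312, 0) = 0, max(4.437, 0) = 4.437, max(9.508, 0) = 9.508
Node uu (S = 31.25): continuation = 1/1.07·[0.7000·0.0000 + 0.3000·0.0000] = 0.0000; exercise value = 0.0000 ≤ continuation, so V_uu = 0.0000
Node ud (S = 16.25): continuation = 1/1.07·[0.7000·0.0000 + 0.3000·4.4375] = 1.2442; exercise value = 0.0000 ≤ continuation, so V_ud = 1.2442
Node dd (S = 8.45): continuation = 1/1.07·[0.7000·4.4375 + 0.3000·9.5075] = 5.5687; exercise value = 6.5500 > continuation, so V_dd = 6.5500 (exercise)
Node u (S = 25): continuation = 1/1.07·[0.7000·0.0000 + 0.3000·1.2442] = 0.3488; exercise value = 0.0000 ≤ continuation, so V_u = 0.3488
Node d (S = 13): continuation = 1/1.07·[0.7000·1.2442 + 0.3000·6.5500] = 2.6504; exercise value = 2.0000 ≤ continuation, so V_d = 2.6504
Node 0 (S = 20): continuation = 1/1.07·[0.7000·0.3488 + 0.3000·2.6504] = 0.9713; exercise value = 0.0000 ≤ continuation, so V_0 = 0.9713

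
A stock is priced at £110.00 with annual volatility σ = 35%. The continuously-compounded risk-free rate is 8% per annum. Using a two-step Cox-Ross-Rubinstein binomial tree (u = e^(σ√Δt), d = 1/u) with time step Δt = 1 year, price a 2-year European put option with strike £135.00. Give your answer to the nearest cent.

£25.75

CRR parameters: u = e^(σ√Δt) = e^(0.35·√1) = 1.4191, d = 1/u = 0.7047
Per-period rate: rΔt = 0.08·1 = 0.08, so R = e^0.08 = 1.0833
Risk-neutral probability p = (e^0.08 − 0.7047)/(1.4191 − 0.7047) = 0.3786/0.7144 = 0.5300
Terminal stock prices: S_uu = 221.5, S_ud = 110, S_dd = 54.62
Terminal payoffs (K − S): max(-86.51, 0) = 0, max(25, 0) = 25, max(80.38, 0) = 80.38
Node u (S = 156.1): V_u = e^(−0.08)·[0.5300·0.0000 + 0.4700·25.0000] = 10.8473
Node d (S = 77.52): V_d = e^(−0.08)·[0.5300·25.0000 + 0.4700·80.3756] = 47.1050
Node 0 (S = 110): V_0 = e^(−0.08)·[0.5300·10.8473 + 0.4700·47.1050] = 25.7453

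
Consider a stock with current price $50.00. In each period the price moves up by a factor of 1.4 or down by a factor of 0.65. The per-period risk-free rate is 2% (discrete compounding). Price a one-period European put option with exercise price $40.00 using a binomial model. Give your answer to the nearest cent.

$3.73

Risk-neutral probability p = (1 + 0.02 − 0.65)/(1.4 − 0.65) = 0.3700/0.7500 = 0.4933
Terminal stock prices: S_u = 70, S_d = 32.5
Terminal payoffs (K − S): max(-30, 0) = 0, max(7.5, 0) = 7.5
Node 0 (S = 50): V_0 = 1/1.02·[0.4933·0.0000 + 0.5067·7.5000] = 3.7255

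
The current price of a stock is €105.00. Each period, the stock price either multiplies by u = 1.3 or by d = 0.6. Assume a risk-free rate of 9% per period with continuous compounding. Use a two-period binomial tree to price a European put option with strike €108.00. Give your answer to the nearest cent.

Risk-neutral probability p = (e^0.09 − 0.6)/(1.3 − 0.6) = 0.4942/0.7000 = 0.7060
Terminal stock prices: S_uu = 177.5, S_ud = 81.9, S_dd = 37.8
Terminal payoffs (K − S): max(-69.45, 0) = 0, max(26.1, 0) = 26.1, max(70.2, 0) = 70.2
Node u (S = 136.5): V_u = e^(−0.09)·[0.7060·0.0000 + 0.2940·26.1000] = 7.0138
Node d (S = 63): V_d = e^(−0.09)·[0.7060·26.1000 + 0.2940·70.2000] = 35.7046
Node 0 (S = 105): V_0 = e^(−0.09)·[0.7060·7.0138 + 0.2940·35.7046] = 14.1202

€14.12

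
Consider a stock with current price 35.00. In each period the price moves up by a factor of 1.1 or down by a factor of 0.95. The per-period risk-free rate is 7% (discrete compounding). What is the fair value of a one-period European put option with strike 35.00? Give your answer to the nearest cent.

0.33

Risk-neutral probability p = (1 + 0.07 − 0.95)/(1.1 − 0.95) = 0.1200/0.1500 = 0.8000
Terminal stock prices: S_u = 38.5, S_d = 33.25
Terminal payoffs (K − S): max(-3.5, 0) = 0, max(1.75, 0) = 1.75
Node 0 (S = 35): V_0 = 1/1.07·[0.8000·0.0000 + 0.2000·1.7500] = 0.3271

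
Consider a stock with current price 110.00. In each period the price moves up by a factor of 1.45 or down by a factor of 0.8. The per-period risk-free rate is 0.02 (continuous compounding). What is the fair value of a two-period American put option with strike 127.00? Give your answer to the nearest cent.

Risk-neutral probability p = (e^0.02 − 0.8)/(1.45 − 0.8) = 0.2202/0.6500 = 0.3388
Terminal stock prices: S_uu = 231.3, S_ud = 127.6, S_dd = 70.4
Terminal payoffs (K − S): max(-104.3, 0) = 0, max(-0.6, 0) = 0, max(56.6, 0) = 56.6
Node u (S = 159.5): continuation = e^(−0.02)·[0.3388·0.0000 + 0.6612·0.0000] = 0.0000; exercise value = 0.0000 ≤ continuation, so V_u = 0.0000
Node d (S = 88): continuation = e^(−0.02)·[0.3388·0.0000 + 0.6612·56.6000] = 36.6845; exercise value = 39.0000 > continuation, so V_d = 39.0000 (exercise)
Node 0 (S = 110): continuation = e^(−0.02)·[0.3388·0.0000 + 0.6612·39.0000] = 25.2773; exercise value = 17.0000 ≤ continuation, so V_0 = 25.2773

25.28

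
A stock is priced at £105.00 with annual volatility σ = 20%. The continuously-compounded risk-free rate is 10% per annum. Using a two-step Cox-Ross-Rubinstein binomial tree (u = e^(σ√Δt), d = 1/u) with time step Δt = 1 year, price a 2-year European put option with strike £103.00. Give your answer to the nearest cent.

CRR parameters: u = e^(σ√Δt) = e^(0.2·√1) = 1.2214, d = 1/u = 0.8187
Per-period rate: rΔt = 0.1·1 = 0.1, so R = e^0.1 = 1.1052
Risk-neutral probability p = (e^0.1 − 0.8187)/(1.2214 − 0.8187) = 0.2864/0.4027 = 0.7113
Terminal stock prices: S_uu = 156.6, S_ud = 105, S_dd = 70.38
Terminal payoffs (K − S): max(-53.64, 0) = 0, max(-2, 0) = 0, max(32.62, 0) = 32.62
Node u (S = 128.2): V_u = e^(−0.1)·[0.7113·0.0000 + 0.2887·0.0000] = 0.0000
Node d (S = 85.97): V_d = e^(−0.1)·[0.7113·0.0000 + 0.2887·32.6164] = 8.5188
Node 0 (S = 105): V_0 = e^(−0.1)·[0.7113·0.0000 + 0.2887·8.5188] = 2.2250

£2.22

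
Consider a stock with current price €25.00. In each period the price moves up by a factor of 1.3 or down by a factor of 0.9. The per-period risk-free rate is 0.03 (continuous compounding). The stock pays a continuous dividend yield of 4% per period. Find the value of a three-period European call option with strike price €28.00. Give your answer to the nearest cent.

€1.36

Per-period risk-free factor R = e^0.03 = 1.0305; dividend-adjusted growth = e^(0.03−0.04) = 0.9900.
Risk-neutral probability p = (0.9900 − 0.9)/(1.3 − 0.9) = 0.0900/0.4000 = 0.2251
Terminal stock prices: S_uuu = 54.93, S_uud = 38.03, S_udd = 26.33, S_ddd = 18.23
Terminal payoffs (S − K): max(26.93, 0) = 26.93, max(10.03, 0) = 10.03, max(-1.675, 0) = 0, max(-9.775, 0) = 0
Node uu (S = 42.25): V_uu = e^(−0.03)·[0.2251·26.9250 + 0.7749·10.0250] = 13.4209
Node ud (S = 29.25): V_ud = e^(−0.03)·[0.2251·10.0250 + 0.7749·0.0000] = 2.1902
Node dd (S = 20.25): V_dd = e^(−0.03)·[0.2251·0.0000 + 0.7749·0.0000] = 0.0000
Node u (S = 32.5): V_u = e^(−0.03)·[0.2251·13.4209 + 0.7749·2.1902] = 4.5790
Node d (S = 22.5): V_d = e^(−0.03)·[0.2251·2.1902 + 0.7749·0.0000] = 0.4785
Node 0 (S = 25): V_0 = e^(−0.03)·[0.2251·4.5790 + 0.7749·0.4785] = 1.3602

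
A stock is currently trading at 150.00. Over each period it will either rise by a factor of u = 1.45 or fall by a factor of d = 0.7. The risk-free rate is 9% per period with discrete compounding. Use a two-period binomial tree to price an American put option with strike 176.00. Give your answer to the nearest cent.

Risk-neutral probability p = (1 + 0.09 − 0.7)/(1.45 − 0.7) = 0.3900/0.7500 = 0.5200
Terminal stock prices: S_uu = 315.4, S_ud = 152.2, S_dd = 73.5
Terminal payoffs (K − S): max(-139.4, 0) = 0, max(23.75, 0) = 23.75, max(102.5, 0) = 102.5
Node u (S = 217.5): continuation = 1/1.09·[0.5200·0.0000 + 0.4800·23.7500] = 10.4587; exercise value = 0.0000 ≤ continuation, so V_u = 10.4587
Node d (S = 105): continuation = 1/1.09·[0.5200·23.7500 + 0.4800·102.5000] = 56.4679; exercise value = 71.0000 > continuation, so V_d = 71.0000 (exercise)
Node 0 (S = 150): continuation = 1/1.09·[0.5200·10.4587 + 0.4800·71.0000] = 36.2555; exercise value = 26.0000 ≤ continuation, so V_0 = 36.2555

36.26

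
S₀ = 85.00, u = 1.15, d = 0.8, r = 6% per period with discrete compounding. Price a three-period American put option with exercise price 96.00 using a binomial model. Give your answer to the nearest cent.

Risk-neutral probability p = (1 + 0.06 − 0.8)/(1.15 − 0.8) = 0.2600/0.3500 = 0.7429
Terminal stock prices: S_uuu = 129.3, S_uud = 89.93, S_udd = 62.56, S_ddd = 43.52
Terminal payoffs (K − S): max(-33.27, 0) = 0, max(6.07, 0) = 6.07, max(33.44, 0) = 33.44, max(52.48, 0) = 52.48
Node uu (S = 112.4): continuation = 1/1.06·[0.7429·0.0000 + 0.2571·6.0700] = 1.4725; exercise value = 0.0000 ≤ continuation, so V_uu = 1.4725
Node ud (S = 78.2): continuation = 1/1.06·[0.7429·6.0700 + 0.2571·33.4400] = 12.3660; exercise value = 17.8000 > continuation, so V_ud = 17.8000 (exercise)
Node dd (S = 54.4): continuation = 1/1.06·[0.7429·33.4400 + 0.2571·52.4800] = 36.1660; exercise value = 41.6000 > continuation, so V_dd = 41.6000 (exercise)
Node u (S = 97.75): continuation = 1/1.06·[0.7429·1.4725 + 0.2571·17.8000] = 5.3500; exercise value = 0.0000 ≤ continuation, so V_u = 5.3500
Node d (S = 68): continuation = 1/1.06·[0.7429·17.8000 + 0.2571·41.6000] = 22.5660; exercise value = 28.0000 > continuation, so V_d = 28.0000 (exercise)
Node 0 (S = 85): continuation = 1/1.06·[0.7429·5.3500 + 0.2571·28.0000] = 10.5418; exercise value = 11.0000 > continuation, so V_0 = 11.0000 (exercise)

11.00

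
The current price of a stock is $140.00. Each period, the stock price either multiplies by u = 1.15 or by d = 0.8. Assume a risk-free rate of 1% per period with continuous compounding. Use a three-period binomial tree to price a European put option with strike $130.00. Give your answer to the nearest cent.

$11.15

Risk-neutral probability p = (e^0.01 − 0.8)/(1.15 − 0.8) = 0.2101/0.3500 = 0.6001
Terminal stock prices: S_uuu = 212.9, S_uud = 148.1, S_udd = 103, S_ddd = 71.68
Terminal payoffs (K − S): max(-82.92, 0) = 0, max(-18.12, 0) = 0, max(26.96, 0) = 26.96, max(58.32, 0) = 58.32
Node uu (S = 185.1): V_uu = e^(−0.01)·[0.6001·0.0000 + 0.3999·0.0000] = 0.0000
Node ud (S = 128.8): V_ud = e^(−0.01)·[0.6001·0.0000 + 0.3999·26.9600] = 10.6729
Node dd (S = 89.6): V_dd = e^(−0.01)·[0.6001·26.9600 + 0.3999·58.3200] = 39.1065
Node u (S = 161): V_u = e^(−0.01)·[0.6001·0.0000 + 0.3999·10.6729] = 4.2252
Node d (S = 112): V_d = e^(−0.01)·[0.6001·10.6729 + 0.3999·39.1065] = 21.8229
Node 0 (S = 140): V_0 = e^(−0.01)·[0.6001·4.2252 + 0.3999·21.8229] = 11.1497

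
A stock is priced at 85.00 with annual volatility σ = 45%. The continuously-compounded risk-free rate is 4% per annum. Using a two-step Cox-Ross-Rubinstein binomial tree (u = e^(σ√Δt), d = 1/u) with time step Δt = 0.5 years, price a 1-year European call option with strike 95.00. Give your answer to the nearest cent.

12.90

CRR parameters: u = e^(σ√Δt) = e^(0.45·√0.5) = 1.3746, d = 1/u = 0.7275
Per-period rate: rΔt = 0.04·0.5 = 0.02, so R = e^0.02 = 1.0202
Risk-neutral probability p = (e^0.02 − 0.7275)/(1.3746 − 0.7275) = 0.2927/0.6472 = 0.4523
Terminal stock prices: S_uu = 160.6, S_ud = 85, S_dd = 44.98
Terminal payoffs (S − K): max(65.62, 0) = 65.62, max(-10, 0) = 0, max(-50.02, 0) = 0
Node u (S = 116.8): V_u = e^(−0.02)·[0.4523·65.6210 + 0.5477·0.0000] = 29.0945
Node d (S = 61.83): V_d = e^(−0.02)·[0.4523·0.0000 + 0.5477·0.0000] = 0.0000
Node 0 (S = 85): V_0 = e^(−0.02)·[0.4523·29.0945 + 0.5477·0.0000] = 12.8997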